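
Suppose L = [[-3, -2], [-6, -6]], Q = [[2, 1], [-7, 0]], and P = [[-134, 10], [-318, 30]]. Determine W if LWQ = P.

W = [[0, -4], [-5, -5]]

W = L⁻¹PQ⁻¹ (apply L⁻¹ on the left and Q⁻¹ on the right).
L has determinant 6; L⁻¹ = [[-1, 1/3], [1, -1/2]].
det Q = 7, so Q⁻¹ = [[0, -1/7], [1, 2/7]].
L⁻¹P = [[28, 0], [25, -5]].
W = (L⁻¹P)Q⁻¹ = [[0, -4], [-5, -5]].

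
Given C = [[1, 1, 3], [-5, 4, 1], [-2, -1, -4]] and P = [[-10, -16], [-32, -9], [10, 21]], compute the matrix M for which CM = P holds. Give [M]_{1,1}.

4

Since C multiplies M on the left, M = C⁻¹P.
C has determinant 2; C⁻¹ = [[-15/2, 1/2, -11/2], [-11, 1, -8], [13/2, -1/2, 9/2]].
M = C⁻¹P = [[-15/2, 1/2, -11/2], [-11, 1, -8], [13/2, -1/2, 9/2]] · [[-10, -16], [-32, -9], [10, 21]] = [[4, 0], [-2, -1], [-4, -5]].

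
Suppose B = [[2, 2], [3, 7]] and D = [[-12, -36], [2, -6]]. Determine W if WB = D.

W = [[3, -6], [4, -2]]

B is on the right of W, so right-multiply by B⁻¹: W = DB⁻¹.
det B = 8, so B⁻¹ = [[7/8, -1/4], [-3/8, 1/4]].
W = DB⁻¹ = [[-12, -36], [2, -6]] · [[7/8, -1/4], [-3/8, 1/4]] = [[3, -6], [4, -2]].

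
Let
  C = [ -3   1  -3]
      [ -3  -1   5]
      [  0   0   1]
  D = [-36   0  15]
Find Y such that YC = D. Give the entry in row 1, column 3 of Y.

Right-multiplying both sides by C⁻¹ gives Y = DC⁻¹.
det C = 6; the adjugate gives C⁻¹ = [[-1/6, -1/6, 1/3], [1/2, -1/2, 4], [0, 0, 1]].
Y = DC⁻¹ = [[-36, 0, 15]] · [[-1/6, -1/6, 1/3], [1/2, -1/2, 4], [0, 0, 1]] = [[6, 6, 3]].

3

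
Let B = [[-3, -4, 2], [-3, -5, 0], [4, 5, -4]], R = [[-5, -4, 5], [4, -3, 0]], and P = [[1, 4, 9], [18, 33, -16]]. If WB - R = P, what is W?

WB = P + R = [[-4, 0, 14], [22, 30, -16]].
B is on the right of W, so right-multiply by B⁻¹: W = (P + R)B⁻¹.
det B = -2; the adjugate gives B⁻¹ = [[-10, 3, -5], [6, -2, 3], [-5/2, 1/2, -3/2]].
W = (P + R)B⁻¹ = [[5, -5, -1], [0, -2, 4]].

W = [[5, -5, -1], [0, -2, 4]]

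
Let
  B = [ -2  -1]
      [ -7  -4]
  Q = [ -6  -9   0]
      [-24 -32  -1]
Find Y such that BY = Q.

Y = [[0, 4, -1], [6, 1, 2]]

Since B multiplies Y on the left, Y = B⁻¹Q.
det B = 1, so B⁻¹ = [[-4, 1], [7, -2]].
Y = B⁻¹Q = [[-4, 1], [7, -2]] · [[-6, -9, 0], [-24, -32, -1]] = [[0, 4, -1], [6, 1, 2]].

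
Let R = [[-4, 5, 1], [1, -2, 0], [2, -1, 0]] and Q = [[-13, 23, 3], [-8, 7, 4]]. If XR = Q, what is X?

Since R sits to the right of X, X = QR⁻¹.
det R = 3, so R⁻¹ = [[0, -1/3, 2/3], [0, -2/3, 1/3], [1, 2, 1]].
X = QR⁻¹ = [[-13, 23, 3], [-8, 7, 4]] · [[0, -1/3, 2/3], [0, -2/3, 1/3], [1, 2, 1]] = [[3, -5, 2], [4, 6, 1]].

X = [[3, -5, 2], [4, 6, 1]]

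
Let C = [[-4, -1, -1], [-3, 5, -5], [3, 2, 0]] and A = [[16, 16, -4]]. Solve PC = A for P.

Since C sits to the right of P, P = AC⁻¹.
det C = -4; the adjugate gives C⁻¹ = [[-5/2, 1/2, -5/2], [15/4, -3/4, 17/4], [21/4, -5/4, 23/4]].
P = AC⁻¹ = [[16, 16, -4]] · [[-5/2, 1/2, -5/2], [15/4, -3/4, 17/4], [21/4, -5/4, 23/4]] = [[-1, 1, 5]].

P = [[-1, 1, 5]]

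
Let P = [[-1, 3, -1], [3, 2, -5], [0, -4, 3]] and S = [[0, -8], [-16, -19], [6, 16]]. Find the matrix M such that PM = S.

M = [[-2, 1], [0, -1], [2, 4]]

P is on the left of M, so left-multiply by P⁻¹: M = P⁻¹S.
P has determinant -1; P⁻¹ = [[14, 5, 13], [9, 3, 8], [12, 4, 11]].
M = P⁻¹S = [[14, 5, 13], [9, 3, 8], [12, 4, 11]] · [[0, -8], [-16, -19], [6, 16]] = [[-2, 1], [0, -1], [2, 4]].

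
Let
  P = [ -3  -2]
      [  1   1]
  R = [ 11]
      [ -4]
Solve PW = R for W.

W = [[-3], [-1]]

Left-multiplying both sides by P⁻¹ gives W = P⁻¹R.
P has determinant -1; P⁻¹ = [[-1, -2], [1, 3]].
W = P⁻¹R = [[-1, -2], [1, 3]] · [[11], [-4]] = [[-3], [-1]].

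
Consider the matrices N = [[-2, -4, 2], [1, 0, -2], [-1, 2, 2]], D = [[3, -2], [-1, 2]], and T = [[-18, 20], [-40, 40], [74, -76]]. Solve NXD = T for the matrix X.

Left-multiply by N⁻¹ and right-multiply by D⁻¹: X = N⁻¹TD⁻¹.
N has determinant -4; N⁻¹ = [[-1, -3, -2], [0, 1/2, 1/2], [-1/2, -2, -1]].
det D = 4, so D⁻¹ = [[1/2, 1/2], [1/4, 3/4]].
N⁻¹T = [[-10, 12], [17, -18], [15, -14]].
X = (N⁻¹T)D⁻¹ = [[-2, 4], [4, -5], [4, -3]].

X = [[-2, 4], [4, -5], [4, -3]]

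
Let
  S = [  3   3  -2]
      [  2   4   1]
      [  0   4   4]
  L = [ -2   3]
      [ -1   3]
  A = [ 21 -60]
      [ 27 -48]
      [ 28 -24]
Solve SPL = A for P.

P = [[3, -1], [-4, -2], [-1, 5]]

P = S⁻¹AL⁻¹ (apply S⁻¹ on the left and L⁻¹ on the right).
det S = -4; the adjugate gives S⁻¹ = [[-3, 5, -11/4], [2, -3, 7/4], [-2, 3, -3/2]].
L has determinant -3; L⁻¹ = [[-1, 1], [-1/3, 2/3]].
S⁻¹A = [[-5, 6], [10, -18], [-3, 12]].
P = (S⁻¹A)L⁻¹ = [[3, -1], [-4, -2], [-1, 5]].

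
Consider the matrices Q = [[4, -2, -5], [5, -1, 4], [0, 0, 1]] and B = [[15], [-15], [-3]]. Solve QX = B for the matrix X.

X = [[-1], [-2], [-3]]

Since Q multiplies X on the left, X = Q⁻¹B.
Q has determinant 6; Q⁻¹ = [[-1/6, 1/3, -13/6], [-5/6, 2/3, -41/6], [0, 0, 1]].
X = Q⁻¹B = [[-1/6, 1/3, -13/6], [-5/6, 2/3, -41/6], [0, 0, 1]] · [[15], [-15], [-3]] = [[-1], [-2], [-3]].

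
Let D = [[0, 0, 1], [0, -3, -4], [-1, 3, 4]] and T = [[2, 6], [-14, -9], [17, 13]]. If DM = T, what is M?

D is on the left of M, so left-multiply by D⁻¹: M = D⁻¹T.
det D = -3; the adjugate gives D⁻¹ = [[0, -1, -1], [-4/3, -1/3, 0], [1, 0, 0]].
M = D⁻¹T = [[0, -1, -1], [-4/3, -1/3, 0], [1, 0, 0]] · [[2, 6], [-14, -9], [17, 13]] = [[-3, -4], [2, -5], [2, 6]].

M = [[-3, -4], [2, -5], [2, 6]]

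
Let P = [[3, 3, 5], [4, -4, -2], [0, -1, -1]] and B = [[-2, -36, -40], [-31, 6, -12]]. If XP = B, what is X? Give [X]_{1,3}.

2

Right-multiplying both sides by P⁻¹ gives X = BP⁻¹.
P has determinant -2; P⁻¹ = [[-1, 1, -7], [-2, 3/2, -13], [2, -3/2, 12]].
X = BP⁻¹ = [[-2, -36, -40], [-31, 6, -12]] · [[-1, 1, -7], [-2, 3/2, -13], [2, -3/2, 12]] = [[-6, 4, 2], [-5, -4, -5]].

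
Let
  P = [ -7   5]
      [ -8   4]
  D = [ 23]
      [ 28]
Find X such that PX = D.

Left-multiplying both sides by P⁻¹ gives X = P⁻¹D.
det P = 12; the adjugate gives P⁻¹ = [[1/3, -5/12], [2/3, -7/12]].
X = P⁻¹D = [[1/3, -5/12], [2/3, -7/12]] · [[23], [28]] = [[-4], [-1]].

X = [[-4], [-1]]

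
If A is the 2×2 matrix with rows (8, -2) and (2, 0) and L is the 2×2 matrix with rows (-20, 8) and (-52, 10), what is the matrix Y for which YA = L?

A is on the right of Y, so right-multiply by A⁻¹: Y = LA⁻¹.
A has determinant 4; A⁻¹ = [[0, 1/2], [-1/2, 2]].
Y = LA⁻¹ = [[-20, 8], [-52, 10]] · [[0, 1/2], [-1/2, 2]] = [[-4, 6], [-5, -6]].

Y = [[-4, 6], [-5, -6]]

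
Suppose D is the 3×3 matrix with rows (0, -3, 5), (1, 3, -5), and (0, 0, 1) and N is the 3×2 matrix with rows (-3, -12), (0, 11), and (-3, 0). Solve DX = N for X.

X = [[-3, -1], [-4, 4], [-3, 0]]

Left-multiplying both sides by D⁻¹ gives X = D⁻¹N.
det D = 3; the adjugate gives D⁻¹ = [[1, 1, 0], [-1/3, 0, 5/3], [0, 0, 1]].
X = D⁻¹N = [[1, 1, 0], [-1/3, 0, 5/3], [0, 0, 1]] · [[-3, -12], [0, 11], [-3, 0]] = [[-3, -1], [-4, 4], [-3, 0]].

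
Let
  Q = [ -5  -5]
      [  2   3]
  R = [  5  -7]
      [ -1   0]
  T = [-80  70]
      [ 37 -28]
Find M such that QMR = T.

Isolating M: multiply by Q⁻¹ from the left and R⁻¹ from the right, so M = Q⁻¹TR⁻¹.
det Q = -5; the adjugate gives Q⁻¹ = [[-3/5, -1], [2/5, 1]].
det R = -7; the adjugate gives R⁻¹ = [[0, -1], [-1/7, -5/7]].
Q⁻¹T = [[11, -14], [5, 0]].
M = (Q⁻¹T)R⁻¹ = [[2, -1], [0, -5]].

M = [[2, -1], [0, -5]]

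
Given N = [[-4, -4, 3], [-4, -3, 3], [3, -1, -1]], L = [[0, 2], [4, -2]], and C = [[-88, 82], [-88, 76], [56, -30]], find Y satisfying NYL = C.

Y = [[-1, 4], [-3, 0], [1, -2]]

Isolating Y: multiply by N⁻¹ from the left and L⁻¹ from the right, so Y = N⁻¹CL⁻¹.
det N = -5, so N⁻¹ = [[-6/5, 7/5, 3/5], [-1, 1, 0], [-13/5, 16/5, 4/5]].
L has determinant -8; L⁻¹ = [[1/4, 1/4], [1/2, 0]].
N⁻¹C = [[16, -10], [0, -6], [-8, 6]].
Y = (N⁻¹C)L⁻¹ = [[-1, 4], [-3, 0], [1, -2]].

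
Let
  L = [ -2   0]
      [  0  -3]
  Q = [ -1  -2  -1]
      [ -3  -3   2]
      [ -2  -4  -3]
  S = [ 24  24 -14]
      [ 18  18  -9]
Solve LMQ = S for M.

M = [[-2, 4, 1], [-2, 2, 1]]

Isolating M: multiply by L⁻¹ from the left and Q⁻¹ from the right, so M = L⁻¹SQ⁻¹.
L has determinant 6; L⁻¹ = [[-1/2, 0], [0, -1/3]].
det Q = 3; the adjugate gives Q⁻¹ = [[17/3, -2/3, -7/3], [-13/3, 1/3, 5/3], [2, 0, -1]].
L⁻¹S = [[-12, -12, 7], [-6, -6, 3]].
M = (L⁻¹S)Q⁻¹ = [[-2, 4, 1], [-2, 2, 1]].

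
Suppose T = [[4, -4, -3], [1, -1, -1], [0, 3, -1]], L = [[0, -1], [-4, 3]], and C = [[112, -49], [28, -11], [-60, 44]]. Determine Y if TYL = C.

Y = [[-3, -2], [2, 5], [5, 0]]

Y = T⁻¹CL⁻¹ (apply T⁻¹ on the left and L⁻¹ on the right).
det T = 3, so T⁻¹ = [[4/3, -13/3, 1/3], [1/3, -4/3, 1/3], [1, -4, 0]].
L has determinant -4; L⁻¹ = [[-3/4, -1/4], [-1, 0]].
T⁻¹C = [[8, -3], [-20, 13], [0, -5]].
Y = (T⁻¹C)L⁻¹ = [[-3, -2], [2, 5], [5, 0]].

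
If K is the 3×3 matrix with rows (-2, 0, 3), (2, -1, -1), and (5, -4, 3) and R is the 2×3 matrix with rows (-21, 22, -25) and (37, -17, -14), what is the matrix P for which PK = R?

P = [[-4, -2, -5], [-6, 5, 3]]

Since K sits to the right of P, P = RK⁻¹.
det K = 5, so K⁻¹ = [[-7/5, -12/5, 3/5], [-11/5, -21/5, 4/5], [-3/5, -8/5, 2/5]].
P = RK⁻¹ = [[-21, 22, -25], [37, -17, -14]] · [[-7/5, -12/5, 3/5], [-11/5, -21/5, 4/5], [-3/5, -8/5, 2/5]] = [[-4, -2, -5], [-6, 5, 3]].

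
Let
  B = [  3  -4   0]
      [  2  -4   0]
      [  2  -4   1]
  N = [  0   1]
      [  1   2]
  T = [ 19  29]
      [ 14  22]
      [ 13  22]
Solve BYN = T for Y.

Y = [[-3, 5], [0, -1], [2, -1]]

Left-multiply by B⁻¹ and right-multiply by N⁻¹: Y = B⁻¹TN⁻¹.
B has determinant -4; B⁻¹ = [[1, -1, 0], [1/2, -3/4, 0], [0, -1, 1]].
det N = -1, so N⁻¹ = [[-2, 1], [1, 0]].
B⁻¹T = [[5, 7], [-1, -2], [-1, 0]].
Y = (B⁻¹T)N⁻¹ = [[-3, 5], [0, -1], [2, -1]].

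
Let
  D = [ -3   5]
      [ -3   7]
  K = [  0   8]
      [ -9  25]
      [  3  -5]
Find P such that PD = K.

P = [[-4, 4], [-2, 5], [-1, 0]]

D is on the right of P, so right-multiply by D⁻¹: P = KD⁻¹.
det D = -6, so D⁻¹ = [[-7/6, 5/6], [-1/2, 1/2]].
P = KD⁻¹ = [[0, 8], [-9, 25], [3, -5]] · [[-7/6, 5/6], [-1/2, 1/2]] = [[-4, 4], [-2, 5], [-1, 0]].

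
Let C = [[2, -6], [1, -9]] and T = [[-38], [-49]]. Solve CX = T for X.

Since C multiplies X on the left, X = C⁻¹T.
det C = -12, so C⁻¹ = [[3/4, -1/2], [1/12, -1/6]].
X = C⁻¹T = [[3/4, -1/2], [1/12, -1/6]] · [[-38], [-49]] = [[-4], [5]].

X = [[-4], [5]]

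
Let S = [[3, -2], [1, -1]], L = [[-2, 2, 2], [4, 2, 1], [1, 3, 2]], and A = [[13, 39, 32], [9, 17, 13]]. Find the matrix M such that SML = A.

M = [[5, 2, -3], [0, -3, -2]]

Left-multiply by S⁻¹ and right-multiply by L⁻¹: M = S⁻¹AL⁻¹.
det S = -1; the adjugate gives S⁻¹ = [[1, -2], [1, -3]].
det L = 4; the adjugate gives L⁻¹ = [[1/4, 1/2, -1/2], [-7/4, -3/2, 5/2], [5/2, 2, -3]].
S⁻¹A = [[-5, 5, 6], [-14, -12, -7]].
M = (S⁻¹A)L⁻¹ = [[5, 2, -3], [0, -3, -2]].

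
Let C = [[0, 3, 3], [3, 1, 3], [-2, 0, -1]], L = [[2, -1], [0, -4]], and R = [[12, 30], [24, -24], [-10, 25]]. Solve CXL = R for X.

X = C⁻¹RL⁻¹ (apply C⁻¹ on the left and L⁻¹ on the right).
det C = -3; the adjugate gives C⁻¹ = [[1/3, -1, -2], [1, -2, -3], [-2/3, 2, 3]].
L has determinant -8; L⁻¹ = [[1/2, -1/8], [0, -1/4]].
C⁻¹R = [[0, -16], [-6, 3], [10, 7]].
X = (C⁻¹R)L⁻¹ = [[0, 4], [-3, 0], [5, -3]].

X = [[0, 4], [-3, 0], [5, -3]]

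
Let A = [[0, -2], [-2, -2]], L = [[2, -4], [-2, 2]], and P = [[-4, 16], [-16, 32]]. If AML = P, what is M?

Isolating M: multiply by A⁻¹ from the left and L⁻¹ from the right, so M = A⁻¹PL⁻¹.
A has determinant -4; A⁻¹ = [[1/2, -1/2], [-1/2, 0]].
L has determinant -4; L⁻¹ = [[-1/2, -1], [-1/2, -1/2]].
A⁻¹P = [[6, -8], [2, -8]].
M = (A⁻¹P)L⁻¹ = [[1, -2], [3, 2]].

M = [[1, -2], [3, 2]]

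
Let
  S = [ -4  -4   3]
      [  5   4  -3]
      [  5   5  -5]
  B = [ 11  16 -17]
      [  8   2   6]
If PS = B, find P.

S is on the right of P, so right-multiply by S⁻¹: P = BS⁻¹.
det S = -5; the adjugate gives S⁻¹ = [[1, 1, 0], [-2, -1, -3/5], [-1, 0, -4/5]].
P = BS⁻¹ = [[11, 16, -17], [8, 2, 6]] · [[1, 1, 0], [-2, -1, -3/5], [-1, 0, -4/5]] = [[-4, -5, 4], [-2, 6, -6]].

P = [[-4, -5, 4], [-2, 6, -6]]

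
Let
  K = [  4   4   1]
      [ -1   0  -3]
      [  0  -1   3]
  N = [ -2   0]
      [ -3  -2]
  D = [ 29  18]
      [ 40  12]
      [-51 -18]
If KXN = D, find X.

X = [[2, -3], [-3, 0], [3, 3]]

Isolating X: multiply by K⁻¹ from the left and N⁻¹ from the right, so X = K⁻¹DN⁻¹.
det K = 1; the adjugate gives K⁻¹ = [[-3, -13, -12], [3, 12, 11], [1, 4, 4]].
det N = 4; the adjugate gives N⁻¹ = [[-1/2, 0], [3/4, -1/2]].
K⁻¹D = [[5, 6], [6, 0], [-15, -6]].
X = (K⁻¹D)N⁻¹ = [[2, -3], [-3, 0], [3, 3]].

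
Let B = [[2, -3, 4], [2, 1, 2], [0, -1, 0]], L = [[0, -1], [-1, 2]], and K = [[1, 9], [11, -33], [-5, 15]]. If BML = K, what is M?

M = [[4, 2], [5, -5], [-1, -5]]

Left-multiply by B⁻¹ and right-multiply by L⁻¹: M = B⁻¹KL⁻¹.
B has determinant -4; B⁻¹ = [[-1/2, 1, 5/2], [0, 0, -1], [1/2, -1/2, -2]].
det L = -1; the adjugate gives L⁻¹ = [[-2, -1], [-1, 0]].
B⁻¹K = [[-2, 0], [5, -15], [5, -9]].
M = (B⁻¹K)L⁻¹ = [[4, 2], [5, -5], [-1, -5]].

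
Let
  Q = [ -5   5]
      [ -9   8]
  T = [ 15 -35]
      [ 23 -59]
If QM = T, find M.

M = [[1, 3], [4, -4]]

Q is on the left of M, so left-multiply by Q⁻¹: M = Q⁻¹T.
Q has determinant 5; Q⁻¹ = [[8/5, -1], [9/5, -1]].
M = Q⁻¹T = [[8/5, -1], [9/5, -1]] · [[15, -35], [23, -59]] = [[1, 3], [4, -4]].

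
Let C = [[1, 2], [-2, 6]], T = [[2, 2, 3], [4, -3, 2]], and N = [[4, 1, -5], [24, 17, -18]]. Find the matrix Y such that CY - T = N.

CY = N + T = [[6, 3, -2], [28, 14, -16]].
C is on the left of Y, so left-multiply by C⁻¹: Y = C⁻¹(N + T).
C has determinant 10; C⁻¹ = [[3/5, -1/5], [1/5, 1/10]].
Y = C⁻¹(N + T) = [[-2, -1, 2], [4, 2, -2]].

Y = [[-2, -1, 2], [4, 2, -2]]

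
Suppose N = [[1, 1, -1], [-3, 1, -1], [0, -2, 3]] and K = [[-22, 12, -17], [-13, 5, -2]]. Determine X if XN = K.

N is on the right of X, so right-multiply by N⁻¹: X = KN⁻¹.
N has determinant 4; N⁻¹ = [[1/4, -1/4, 0], [9/4, 3/4, 1], [3/2, 1/2, 1]].
X = KN⁻¹ = [[-22, 12, -17], [-13, 5, -2]] · [[1/4, -1/4, 0], [9/4, 3/4, 1], [3/2, 1/2, 1]] = [[-4, 6, -5], [5, 6, 3]].

X = [[-4, 6, -5], [5, 6, 3]]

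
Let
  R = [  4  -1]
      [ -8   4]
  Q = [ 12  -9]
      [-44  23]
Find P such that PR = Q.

Right-multiplying both sides by R⁻¹ gives P = QR⁻¹.
det R = 8, so R⁻¹ = [[1/2, 1/8], [1, 1/2]].
P = QR⁻¹ = [[12, -9], [-44, 23]] · [[1/2, 1/8], [1, 1/2]] = [[-3, -3], [1, 6]].

P = [[-3, -3], [1, 6]]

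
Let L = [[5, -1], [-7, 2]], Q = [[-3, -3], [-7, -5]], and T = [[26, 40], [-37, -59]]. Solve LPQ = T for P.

P = [[-4, 1], [5, -2]]

Isolating P: multiply by L⁻¹ from the left and Q⁻¹ from the right, so P = L⁻¹TQ⁻¹.
det L = 3, so L⁻¹ = [[2/3, 1/3], [7/3, 5/3]].
det Q = -6; the adjugate gives Q⁻¹ = [[5/6, -1/2], [-7/6, 1/2]].
L⁻¹T = [[5, 7], [-1, -5]].
P = (L⁻¹T)Q⁻¹ = [[-4, 1], [5, -2]].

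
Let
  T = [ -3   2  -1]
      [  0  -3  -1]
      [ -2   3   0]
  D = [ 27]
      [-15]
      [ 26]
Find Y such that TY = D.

T is on the left of Y, so left-multiply by T⁻¹: Y = T⁻¹D.
T has determinant 1; T⁻¹ = [[3, -3, -5], [2, -2, -3], [-6, 5, 9]].
Y = T⁻¹D = [[3, -3, -5], [2, -2, -3], [-6, 5, 9]] · [[27], [-15], [26]] = [[-4], [6], [-3]].

Y = [[-4], [6], [-3]]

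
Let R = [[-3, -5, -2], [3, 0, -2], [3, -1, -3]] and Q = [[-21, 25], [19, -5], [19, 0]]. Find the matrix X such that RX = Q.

Left-multiplying both sides by R⁻¹ gives X = R⁻¹Q.
det R = -3; the adjugate gives R⁻¹ = [[2/3, 13/3, -10/3], [-1, -5, 4], [1, 6, -5]].
X = R⁻¹Q = [[2/3, 13/3, -10/3], [-1, -5, 4], [1, 6, -5]] · [[-21, 25], [19, -5], [19, 0]] = [[5, -5], [2, 0], [-2, -5]].

X = [[5, -5], [2, 0], [-2, -5]]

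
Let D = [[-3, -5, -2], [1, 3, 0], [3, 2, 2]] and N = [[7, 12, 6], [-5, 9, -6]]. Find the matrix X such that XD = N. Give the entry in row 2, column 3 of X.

D is on the right of X, so right-multiply by D⁻¹: X = ND⁻¹.
det D = 6, so D⁻¹ = [[1, 1, 1], [-1/3, 0, -1/3], [-7/6, -3/2, -2/3]].
X = ND⁻¹ = [[7, 12, 6], [-5, 9, -6]] · [[1, 1, 1], [-1/3, 0, -1/3], [-7/6, -3/2, -2/3]] = [[-4, -2, -1], [-1, 4, -4]].

-4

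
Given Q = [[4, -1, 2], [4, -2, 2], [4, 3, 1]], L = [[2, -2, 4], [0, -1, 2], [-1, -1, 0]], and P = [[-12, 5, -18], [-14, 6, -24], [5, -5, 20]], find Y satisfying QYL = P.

Left-multiply by Q⁻¹ and right-multiply by L⁻¹: Y = Q⁻¹PL⁻¹.
Q has determinant 4; Q⁻¹ = [[-2, 7/4, 1/2], [1, -1, 0], [5, -4, -1]].
det L = 4; the adjugate gives L⁻¹ = [[1/2, -1, 0], [-1/2, 1, -1], [-1/4, 1, -1/2]].
Q⁻¹P = [[2, -2, 4], [2, -1, 6], [-9, 6, -14]].
Y = (Q⁻¹P)L⁻¹ = [[1, 0, 0], [0, 3, -2], [-4, 1, 1]].

Y = [[1, 0, 0], [0, 3, -2], [-4, 1, 1]]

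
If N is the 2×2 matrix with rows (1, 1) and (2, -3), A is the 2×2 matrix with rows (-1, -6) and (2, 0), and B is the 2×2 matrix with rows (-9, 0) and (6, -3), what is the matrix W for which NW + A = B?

NW = B − A = [[-8, 6], [4, -3]].
Since N multiplies W on the left, W = N⁻¹(B − A).
N has determinant -5; N⁻¹ = [[3/5, 1/5], [2/5, -1/5]].
W = N⁻¹(B − A) = [[-4, 3], [-4, 3]].

W = [[-4, 3], [-4, 3]]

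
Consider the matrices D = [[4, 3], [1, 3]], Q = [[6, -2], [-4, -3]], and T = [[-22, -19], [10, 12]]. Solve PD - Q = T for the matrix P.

PD = T + Q = [[-16, -21], [6, 9]].
Right-multiplying both sides by D⁻¹ gives P = (T + Q)D⁻¹.
det D = 9; the adjugate gives D⁻¹ = [[1/3, -1/3], [-1/9, 4/9]].
P = (T + Q)D⁻¹ = [[-3, -4], [1, 2]].

P = [[-3, -4], [1, 2]]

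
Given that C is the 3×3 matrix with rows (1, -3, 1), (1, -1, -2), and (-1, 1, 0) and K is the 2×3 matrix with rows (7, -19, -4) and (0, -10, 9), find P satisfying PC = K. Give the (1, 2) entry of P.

C is on the right of P, so right-multiply by C⁻¹: P = KC⁻¹.
C has determinant -4; C⁻¹ = [[-1/2, -1/4, -7/4], [-1/2, -1/4, -3/4], [0, -1/2, -1/2]].
P = KC⁻¹ = [[7, -19, -4], [0, -10, 9]] · [[-1/2, -1/4, -7/4], [-1/2, -1/4, -3/4], [0, -1/2, -1/2]] = [[6, 5, 4], [5, -2, 3]].

5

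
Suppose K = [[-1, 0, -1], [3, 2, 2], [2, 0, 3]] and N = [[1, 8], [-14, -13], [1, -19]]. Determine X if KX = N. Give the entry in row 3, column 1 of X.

3

Left-multiplying both sides by K⁻¹ gives X = K⁻¹N.
det K = -2, so K⁻¹ = [[-3, 0, -1], [5/2, 1/2, 1/2], [2, 0, 1]].
X = K⁻¹N = [[-3, 0, -1], [5/2, 1/2, 1/2], [2, 0, 1]] · [[1, 8], [-14, -13], [1, -19]] = [[-4, -5], [-4, 4], [3, -3]].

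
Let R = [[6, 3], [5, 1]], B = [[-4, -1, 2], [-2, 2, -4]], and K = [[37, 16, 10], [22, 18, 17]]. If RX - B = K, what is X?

X = [[3, 5, 3], [5, -5, -2]]

RX = K + B = [[33, 15, 12], [20, 20, 13]].
R is on the left of X, so left-multiply by R⁻¹: X = R⁻¹(K + B).
det R = -9; the adjugate gives R⁻¹ = [[-1/9, 1/3], [5/9, -2/3]].
X = R⁻¹(K + B) = [[3, 5, 3], [5, -5, -2]].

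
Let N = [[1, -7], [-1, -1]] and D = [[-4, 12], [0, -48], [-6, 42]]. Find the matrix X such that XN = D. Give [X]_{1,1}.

Since N sits to the right of X, X = DN⁻¹.
det N = -8, so N⁻¹ = [[1/8, -7/8], [-1/8, -1/8]].
X = DN⁻¹ = [[-4, 12], [0, -48], [-6, 42]] · [[1/8, -7/8], [-1/8, -1/8]] = [[-2, 2], [6, 6], [-6, 0]].

-2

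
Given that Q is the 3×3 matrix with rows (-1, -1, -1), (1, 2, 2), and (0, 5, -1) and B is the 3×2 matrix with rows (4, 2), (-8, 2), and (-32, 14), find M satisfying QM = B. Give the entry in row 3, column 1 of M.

Q is on the left of M, so left-multiply by Q⁻¹: M = Q⁻¹B.
Q has determinant 6; Q⁻¹ = [[-2, -1, 0], [1/6, 1/6, 1/6], [5/6, 5/6, -1/6]].
M = Q⁻¹B = [[-2, -1, 0], [1/6, 1/6, 1/6], [5/6, 5/6, -1/6]] · [[4, 2], [-8, 2], [-32, 14]] = [[0, -6], [-6, 3], [2, 1]].

2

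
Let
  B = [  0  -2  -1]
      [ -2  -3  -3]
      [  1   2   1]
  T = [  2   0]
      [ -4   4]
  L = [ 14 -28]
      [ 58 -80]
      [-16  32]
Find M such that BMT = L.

M = B⁻¹LT⁻¹ (apply B⁻¹ on the left and T⁻¹ on the right).
det B = 3, so B⁻¹ = [[1, 0, 1], [-1/3, 1/3, 2/3], [-1/3, -2/3, -4/3]].
det T = 8; the adjugate gives T⁻¹ = [[1/2, 0], [1/2, 1/4]].
B⁻¹L = [[-2, 4], [4, 4], [-22, 20]].
M = (B⁻¹L)T⁻¹ = [[1, 1], [4, 1], [-1, 5]].

M = [[1, 1], [4, 1], [-1, 5]]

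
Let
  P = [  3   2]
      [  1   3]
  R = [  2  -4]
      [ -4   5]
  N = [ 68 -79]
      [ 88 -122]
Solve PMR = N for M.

M = [[-4, -3], [4, -5]]

M = P⁻¹NR⁻¹ (apply P⁻¹ on the left and R⁻¹ on the right).
det P = 7; the adjugate gives P⁻¹ = [[3/7, -2/7], [-1/7, 3/7]].
det R = -6; the adjugate gives R⁻¹ = [[-5/6, -2/3], [-2/3, -1/3]].
P⁻¹N = [[4, 1], [28, -41]].
M = (P⁻¹N)R⁻¹ = [[-4, -3], [4, -5]].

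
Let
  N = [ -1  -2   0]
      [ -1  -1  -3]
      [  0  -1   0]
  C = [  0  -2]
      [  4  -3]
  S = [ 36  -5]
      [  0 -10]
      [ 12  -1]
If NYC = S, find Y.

Y = [[3, -3], [4, -3], [-4, 2]]

Left-multiply by N⁻¹ and right-multiply by C⁻¹: Y = N⁻¹SC⁻¹.
N has determinant 3; N⁻¹ = [[-1, 0, 2], [0, 0, -1], [1/3, -1/3, -1/3]].
C has determinant 8; C⁻¹ = [[-3/8, 1/4], [-1/2, 0]].
N⁻¹S = [[-12, 3], [-12, 1], [8, 2]].
Y = (N⁻¹S)C⁻¹ = [[3, -3], [4, -3], [-4, 2]].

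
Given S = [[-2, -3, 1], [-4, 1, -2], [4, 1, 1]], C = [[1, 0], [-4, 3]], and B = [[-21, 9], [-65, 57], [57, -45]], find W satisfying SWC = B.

W = [[-1, -5], [3, 3], [-2, 2]]

Isolating W: multiply by S⁻¹ from the left and C⁻¹ from the right, so W = S⁻¹BC⁻¹.
det S = -2, so S⁻¹ = [[-3/2, -2, -5/2], [2, 3, 4], [4, 5, 7]].
det C = 3, so C⁻¹ = [[1, 0], [4/3, 1/3]].
S⁻¹B = [[19, -15], [-9, 9], [-10, 6]].
W = (S⁻¹B)C⁻¹ = [[-1, -5], [3, 3], [-2, 2]].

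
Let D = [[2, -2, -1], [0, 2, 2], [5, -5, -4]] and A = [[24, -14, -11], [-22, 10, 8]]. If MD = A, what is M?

Since D sits to the right of M, M = AD⁻¹.
D has determinant -6; D⁻¹ = [[-1/3, 1/2, 1/3], [-5/3, 1/2, 2/3], [5/3, 0, -2/3]].
M = AD⁻¹ = [[24, -14, -11], [-22, 10, 8]] · [[-1/3, 1/2, 1/3], [-5/3, 1/2, 2/3], [5/3, 0, -2/3]] = [[-3, 5, 6], [4, -6, -6]].

M = [[-3, 5, 6], [4, -6, -6]]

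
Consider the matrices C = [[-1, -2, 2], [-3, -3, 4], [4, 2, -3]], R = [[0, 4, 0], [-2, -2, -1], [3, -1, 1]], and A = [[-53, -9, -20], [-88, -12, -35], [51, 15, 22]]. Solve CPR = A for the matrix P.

Isolating P: multiply by C⁻¹ from the left and R⁻¹ from the right, so P = C⁻¹AR⁻¹.
det C = -3, so C⁻¹ = [[-1/3, 2/3, 2/3], [-7/3, 5/3, 2/3], [-2, 2, 1]].
det R = -4; the adjugate gives R⁻¹ = [[3/4, 1, 1], [1/4, 0, 0], [-2, -3, -2]].
C⁻¹A = [[-7, 5, -2], [11, 11, 3], [-19, 9, -8]].
P = (C⁻¹A)R⁻¹ = [[0, -1, -3], [5, 2, 5], [4, 5, -3]].

P = [[0, -1, -3], [5, 2, 5], [4, 5, -3]]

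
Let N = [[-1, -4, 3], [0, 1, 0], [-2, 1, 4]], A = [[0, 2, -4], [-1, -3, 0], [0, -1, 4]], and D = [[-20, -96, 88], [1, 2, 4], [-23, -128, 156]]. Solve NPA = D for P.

P = N⁻¹DA⁻¹ (apply N⁻¹ on the left and A⁻¹ on the right).
N has determinant 2; N⁻¹ = [[2, 19/2, -3/2], [0, 1, 0], [1, 9/2, -1/2]].
A has determinant 4; A⁻¹ = [[-3, -1, -3], [1, 0, 1], [1/4, 0, 1/2]].
N⁻¹D = [[4, 19, -20], [1, 2, 4], [-4, -23, 28]].
P = (N⁻¹D)A⁻¹ = [[2, -4, -3], [0, -1, 1], [-4, 4, 3]].

P = [[2, -4, -3], [0, -1, 1], [-4, 4, 3]]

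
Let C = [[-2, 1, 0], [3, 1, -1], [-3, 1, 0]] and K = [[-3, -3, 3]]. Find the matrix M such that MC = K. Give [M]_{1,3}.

-6

Since C sits to the right of M, M = KC⁻¹.
det C = 1, so C⁻¹ = [[1, 0, -1], [3, 0, -2], [6, -1, -5]].
M = KC⁻¹ = [[-3, -3, 3]] · [[1, 0, -1], [3, 0, -2], [6, -1, -5]] = [[6, -3, -6]].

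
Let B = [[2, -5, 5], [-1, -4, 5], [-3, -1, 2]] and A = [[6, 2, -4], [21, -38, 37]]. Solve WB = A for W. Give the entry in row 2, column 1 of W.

6

Right-multiplying both sides by B⁻¹ gives W = AB⁻¹.
det B = 4, so B⁻¹ = [[-3/4, 5/4, -5/4], [-13/4, 19/4, -15/4], [-11/4, 17/4, -13/4]].
W = AB⁻¹ = [[6, 2, -4], [21, -38, 37]] · [[-3/4, 5/4, -5/4], [-13/4, 19/4, -15/4], [-11/4, 17/4, -13/4]] = [[0, 0, -2], [6, 3, -4]].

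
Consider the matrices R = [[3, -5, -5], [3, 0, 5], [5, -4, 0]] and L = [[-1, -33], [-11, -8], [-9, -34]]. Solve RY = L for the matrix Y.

Since R multiplies Y on the left, Y = R⁻¹L.
det R = -5, so R⁻¹ = [[-4, -4, 5], [-5, -5, 6], [12/5, 13/5, -3]].
Y = R⁻¹L = [[-4, -4, 5], [-5, -5, 6], [12/5, 13/5, -3]] · [[-1, -33], [-11, -8], [-9, -34]] = [[3, -6], [6, 1], [-4, 2]].

Y = [[3, -6], [6, 1], [-4, 2]]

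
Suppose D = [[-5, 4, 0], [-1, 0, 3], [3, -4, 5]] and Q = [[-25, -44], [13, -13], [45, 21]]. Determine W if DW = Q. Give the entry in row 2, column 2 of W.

Since D multiplies W on the left, W = D⁻¹Q.
det D = -4, so D⁻¹ = [[-3, 5, -3], [-7/2, 25/4, -15/4], [-1, 2, -1]].
W = D⁻¹Q = [[-3, 5, -3], [-7/2, 25/4, -15/4], [-1, 2, -1]] · [[-25, -44], [13, -13], [45, 21]] = [[5, 4], [0, -6], [6, -3]].

-6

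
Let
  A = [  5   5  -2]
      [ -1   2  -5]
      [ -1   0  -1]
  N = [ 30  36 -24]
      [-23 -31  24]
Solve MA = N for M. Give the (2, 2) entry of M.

Right-multiplying both sides by A⁻¹ gives M = NA⁻¹.
A has determinant 6; A⁻¹ = [[-1/3, 5/6, -7/2], [2/3, -7/6, 9/2], [1/3, -5/6, 5/2]].
M = NA⁻¹ = [[30, 36, -24], [-23, -31, 24]] · [[-1/3, 5/6, -7/2], [2/3, -7/6, 9/2], [1/3, -5/6, 5/2]] = [[6, 3, -3], [-5, -3, 1]].

-3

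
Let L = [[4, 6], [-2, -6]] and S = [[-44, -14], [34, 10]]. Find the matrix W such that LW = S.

Left-multiplying both sides by L⁻¹ gives W = L⁻¹S.
det L = -12; the adjugate gives L⁻¹ = [[1/2, 1/2], [-1/6, -1/3]].
W = L⁻¹S = [[1/2, 1/2], [-1/6, -1/3]] · [[-44, -14], [34, 10]] = [[-5, -2], [-4, -1]].

W = [[-5, -2], [-4, -1]]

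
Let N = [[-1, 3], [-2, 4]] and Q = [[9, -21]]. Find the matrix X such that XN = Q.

Right-multiplying both sides by N⁻¹ gives X = QN⁻¹.
det N = 2; the adjugate gives N⁻¹ = [[2, -3/2], [1, -1/2]].
X = QN⁻¹ = [[9, -21]] · [[2, -3/2], [1, -1/2]] = [[-3, -3]].

X = [[-3, -3]]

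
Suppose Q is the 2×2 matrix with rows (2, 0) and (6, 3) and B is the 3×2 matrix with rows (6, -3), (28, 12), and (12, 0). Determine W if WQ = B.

Right-multiplying both sides by Q⁻¹ gives W = BQ⁻¹.
Q has determinant 6; Q⁻¹ = [[1/2, 0], [-1, 1/3]].
W = BQ⁻¹ = [[6, -3], [28, 12], [12, 0]] · [[1/2, 0], [-1, 1/3]] = [[6, -1], [2, 4], [6, 0]].

W = [[6, -1], [2, 4], [6, 0]]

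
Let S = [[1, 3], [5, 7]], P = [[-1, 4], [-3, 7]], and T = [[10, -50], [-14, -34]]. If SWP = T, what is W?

Left-multiply by S⁻¹ and right-multiply by P⁻¹: W = S⁻¹TP⁻¹.
S has determinant -8; S⁻¹ = [[-7/8, 3/8], [5/8, -1/8]].
det P = 5, so P⁻¹ = [[7/5, -4/5], [3/5, -1/5]].
S⁻¹T = [[-14, 31], [8, -27]].
W = (S⁻¹T)P⁻¹ = [[-1, 5], [-5, -1]].

W = [[-1, 5], [-5, -1]]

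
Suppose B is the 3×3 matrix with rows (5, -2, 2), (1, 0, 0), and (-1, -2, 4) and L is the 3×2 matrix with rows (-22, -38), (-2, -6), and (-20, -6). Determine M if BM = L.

Since B multiplies M on the left, M = B⁻¹L.
B has determinant 4; B⁻¹ = [[0, 1, 0], [-1, 11/2, 1/2], [-1/2, 3, 1/2]].
M = B⁻¹L = [[0, 1, 0], [-1, 11/2, 1/2], [-1/2, 3, 1/2]] · [[-22, -38], [-2, -6], [-20, -6]] = [[-2, -6], [1, 2], [-5, -2]].

M = [[-2, -6], [1, 2], [-5, -2]]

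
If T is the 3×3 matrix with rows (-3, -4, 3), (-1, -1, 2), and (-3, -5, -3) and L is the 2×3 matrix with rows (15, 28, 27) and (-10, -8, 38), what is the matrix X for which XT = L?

X = [[-1, 6, -6], [6, 4, -4]]

Since T sits to the right of X, X = LT⁻¹.
det T = 3; the adjugate gives T⁻¹ = [[13/3, -9, -5/3], [-3, 6, 1], [2/3, -1, -1/3]].
X = LT⁻¹ = [[15, 28, 27], [-10, -8, 38]] · [[13/3, -9, -5/3], [-3, 6, 1], [2/3, -1, -1/3]] = [[-1, 6, -6], [6, 4, -4]].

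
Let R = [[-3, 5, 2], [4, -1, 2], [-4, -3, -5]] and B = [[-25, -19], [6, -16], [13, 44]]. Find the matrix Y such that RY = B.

Y = [[1, -3], [-4, -4], [-1, -4]]

Left-multiplying both sides by R⁻¹ gives Y = R⁻¹B.
R has determinant -5; R⁻¹ = [[-11/5, -19/5, -12/5], [-12/5, -23/5, -14/5], [16/5, 29/5, 17/5]].
Y = R⁻¹B = [[-11/5, -19/5, -12/5], [-12/5, -23/5, -14/5], [16/5, 29/5, 17/5]] · [[-25, -19], [6, -16], [13, 44]] = [[1, -3], [-4, -4], [-1, -4]].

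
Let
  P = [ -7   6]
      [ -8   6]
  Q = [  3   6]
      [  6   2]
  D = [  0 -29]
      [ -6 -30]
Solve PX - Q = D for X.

PX = D + Q = [[3, -23], [0, -28]].
Since P multiplies X on the left, X = P⁻¹(D + Q).
det P = 6, so P⁻¹ = [[1, -1], [4/3, -7/6]].
X = P⁻¹(D + Q) = [[3, 5], [4, 2]].

X = [[3, 5], [4, 2]]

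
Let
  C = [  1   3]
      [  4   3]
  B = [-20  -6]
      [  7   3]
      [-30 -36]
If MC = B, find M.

M = [[4, -6], [-1, 2], [-6, -6]]

Right-multiplying both sides by C⁻¹ gives M = BC⁻¹.
C has determinant -9; C⁻¹ = [[-1/3, 1/3], [4/9, -1/9]].
M = BC⁻¹ = [[-20, -6], [7, 3], [-30, -36]] · [[-1/3, 1/3], [4/9, -1/9]] = [[4, -6], [-1, 2], [-6, -6]].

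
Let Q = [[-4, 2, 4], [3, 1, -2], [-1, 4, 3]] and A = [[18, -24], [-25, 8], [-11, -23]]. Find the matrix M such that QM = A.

Left-multiplying both sides by Q⁻¹ gives M = Q⁻¹A.
det Q = -6, so Q⁻¹ = [[-11/6, -5/3, 4/3], [7/6, 4/3, -2/3], [-13/6, -7/3, 5/3]].
M = Q⁻¹A = [[-11/6, -5/3, 4/3], [7/6, 4/3, -2/3], [-13/6, -7/3, 5/3]] · [[18, -24], [-25, 8], [-11, -23]] = [[-6, 0], [-5, -2], [1, -5]].

M = [[-6, 0], [-5, -2], [1, -5]]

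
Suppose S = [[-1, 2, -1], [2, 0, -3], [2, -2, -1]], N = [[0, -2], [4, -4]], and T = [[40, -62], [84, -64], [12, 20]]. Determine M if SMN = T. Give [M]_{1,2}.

Isolating M: multiply by S⁻¹ from the left and N⁻¹ from the right, so M = S⁻¹TN⁻¹.
det S = 2; the adjugate gives S⁻¹ = [[-3, 2, -3], [-2, 3/2, -5/2], [-2, 1, -2]].
det N = 8, so N⁻¹ = [[-1/2, 1/4], [-1/2, 0]].
S⁻¹T = [[12, -2], [16, -22], [-20, 20]].
M = (S⁻¹T)N⁻¹ = [[-5, 3], [3, 4], [0, -5]].

3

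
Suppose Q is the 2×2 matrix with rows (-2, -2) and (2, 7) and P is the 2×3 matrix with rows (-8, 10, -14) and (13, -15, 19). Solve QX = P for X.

Left-multiplying both sides by Q⁻¹ gives X = Q⁻¹P.
Q has determinant -10; Q⁻¹ = [[-7/10, -1/5], [1/5, 1/5]].
X = Q⁻¹P = [[-7/10, -1/5], [1/5, 1/5]] · [[-8, 10, -14], [13, -15, 19]] = [[3, -4, 6], [1, -1, 1]].

X = [[3, -4, 6], [1, -1, 1]]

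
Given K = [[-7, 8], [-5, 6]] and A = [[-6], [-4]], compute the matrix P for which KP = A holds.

P = [[2], [1]]

K is on the left of P, so left-multiply by K⁻¹: P = K⁻¹A.
K has determinant -2; K⁻¹ = [[-3, 4], [-5/2, 7/2]].
P = K⁻¹A = [[-3, 4], [-5/2, 7/2]] · [[-6], [-4]] = [[2], [1]].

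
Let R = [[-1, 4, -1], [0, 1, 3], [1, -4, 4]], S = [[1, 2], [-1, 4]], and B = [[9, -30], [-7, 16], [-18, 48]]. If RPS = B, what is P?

P = [[4, 2], [1, -1], [-1, 2]]

Isolating P: multiply by R⁻¹ from the left and S⁻¹ from the right, so P = R⁻¹BS⁻¹.
det R = -3, so R⁻¹ = [[-16/3, 4, -13/3], [-1, 1, -1], [1/3, 0, 1/3]].
S has determinant 6; S⁻¹ = [[2/3, -1/3], [1/6, 1/6]].
R⁻¹B = [[2, 16], [2, -2], [-3, 6]].
P = (R⁻¹B)S⁻¹ = [[4, 2], [1, -1], [-1, 2]].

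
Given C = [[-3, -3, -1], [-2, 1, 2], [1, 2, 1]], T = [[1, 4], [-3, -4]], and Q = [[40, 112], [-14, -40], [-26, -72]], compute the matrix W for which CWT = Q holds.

Isolating W: multiply by C⁻¹ from the left and T⁻¹ from the right, so W = C⁻¹QT⁻¹.
det C = 2; the adjugate gives C⁻¹ = [[-3/2, 1/2, -5/2], [2, -1, 4], [-5/2, 3/2, -9/2]].
det T = 8; the adjugate gives T⁻¹ = [[-1/2, -1/2], [3/8, 1/8]].
C⁻¹Q = [[-2, -8], [-10, -24], [-4, -16]].
W = (C⁻¹Q)T⁻¹ = [[-2, 0], [-4, 2], [-4, 0]].

W = [[-2, 0], [-4, 2], [-4, 0]]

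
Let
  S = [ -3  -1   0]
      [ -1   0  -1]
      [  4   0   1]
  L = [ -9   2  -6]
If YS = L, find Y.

Y = [[-2, 3, -3]]

Right-multiplying both sides by S⁻¹ gives Y = LS⁻¹.
S has determinant 3; S⁻¹ = [[0, 1/3, 1/3], [-1, -1, -1], [0, -4/3, -1/3]].
Y = LS⁻¹ = [[-9, 2, -6]] · [[0, 1/3, 1/3], [-1, -1, -1], [0, -4/3, -1/3]] = [[-2, 3, -3]].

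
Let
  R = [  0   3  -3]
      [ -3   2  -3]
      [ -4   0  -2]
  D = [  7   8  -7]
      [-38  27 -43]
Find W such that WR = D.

Right-multiplying both sides by R⁻¹ gives W = DR⁻¹.
det R = -6; the adjugate gives R⁻¹ = [[2/3, -1, 1/2], [-1, 2, -3/2], [-4/3, 2, -3/2]].
W = DR⁻¹ = [[7, 8, -7], [-38, 27, -43]] · [[2/3, -1, 1/2], [-1, 2, -3/2], [-4/3, 2, -3/2]] = [[6, -5, 2], [5, 6, 5]].

W = [[6, -5, 2], [5, 6, 5]]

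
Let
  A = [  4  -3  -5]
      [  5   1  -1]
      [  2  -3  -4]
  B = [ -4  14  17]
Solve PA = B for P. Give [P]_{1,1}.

-3

A is on the right of P, so right-multiply by A⁻¹: P = BA⁻¹.
det A = 3; the adjugate gives A⁻¹ = [[-7/3, 1, 8/3], [6, -2, -7], [-17/3, 2, 19/3]].
P = BA⁻¹ = [[-4, 14, 17]] · [[-7/3, 1, 8/3], [6, -2, -7], [-17/3, 2, 19/3]] = [[-3, 2, -1]].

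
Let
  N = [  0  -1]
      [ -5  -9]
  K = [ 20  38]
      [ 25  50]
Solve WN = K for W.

Since N sits to the right of W, W = KN⁻¹.
det N = -5, so N⁻¹ = [[9/5, -1/5], [-1, 0]].
W = KN⁻¹ = [[20, 38], [25, 50]] · [[9/5, -1/5], [-1, 0]] = [[-2, -4], [-5, -5]].

W = [[-2, -4], [-5, -5]]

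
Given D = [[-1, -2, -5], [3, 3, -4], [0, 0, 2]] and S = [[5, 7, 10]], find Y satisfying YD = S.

Right-multiplying both sides by D⁻¹ gives Y = SD⁻¹.
D has determinant 6; D⁻¹ = [[1, 2/3, 23/6], [-1, -1/3, -19/6], [0, 0, 1/2]].
Y = SD⁻¹ = [[5, 7, 10]] · [[1, 2/3, 23/6], [-1, -1/3, -19/6], [0, 0, 1/2]] = [[-2, 1, 2]].

Y = [[-2, 1, 2]]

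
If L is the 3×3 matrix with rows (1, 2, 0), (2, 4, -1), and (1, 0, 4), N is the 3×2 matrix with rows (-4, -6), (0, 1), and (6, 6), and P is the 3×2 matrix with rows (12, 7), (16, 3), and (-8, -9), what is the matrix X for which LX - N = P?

LX = P + N = [[8, 1], [16, 4], [-2, -3]].
Since L multiplies X on the left, X = L⁻¹(P + N).
det L = -2, so L⁻¹ = [[-8, 4, 1], [9/2, -2, -1/2], [2, -1, 0]].
X = L⁻¹(P + N) = [[-2, 5], [5, -2], [0, -2]].

X = [[-2, 5], [5, -2], [0, -2]]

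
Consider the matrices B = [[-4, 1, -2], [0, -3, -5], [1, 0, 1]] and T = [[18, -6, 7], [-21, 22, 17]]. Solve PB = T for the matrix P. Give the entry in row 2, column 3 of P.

Since B sits to the right of P, P = TB⁻¹.
det B = 1, so B⁻¹ = [[-3, -1, -11], [-5, -2, -20], [3, 1, 12]].
P = TB⁻¹ = [[18, -6, 7], [-21, 22, 17]] · [[-3, -1, -11], [-5, -2, -20], [3, 1, 12]] = [[-3, 1, 6], [4, -6, -5]].

-5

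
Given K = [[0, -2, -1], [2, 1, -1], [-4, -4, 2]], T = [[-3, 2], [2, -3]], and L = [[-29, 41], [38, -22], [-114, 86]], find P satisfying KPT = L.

P = [[-3, -2], [-3, 5], [5, 3]]

Isolating P: multiply by K⁻¹ from the left and T⁻¹ from the right, so P = K⁻¹LT⁻¹.
det K = 4, so K⁻¹ = [[-1/2, 2, 3/4], [0, -1, -1/2], [-1, 2, 1]].
det T = 5, so T⁻¹ = [[-3/5, -2/5], [-2/5, -3/5]].
K⁻¹L = [[5, 0], [19, -21], [-9, 1]].
P = (K⁻¹L)T⁻¹ = [[-3, -2], [-3, 5], [5, 3]].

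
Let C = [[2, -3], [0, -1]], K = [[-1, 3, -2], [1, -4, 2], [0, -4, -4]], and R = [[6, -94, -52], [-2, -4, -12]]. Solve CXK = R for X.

X = [[-3, 3, 5], [-4, -2, -2]]

X = C⁻¹RK⁻¹ (apply C⁻¹ on the left and K⁻¹ on the right).
det C = -2, so C⁻¹ = [[1/2, -3/2], [0, -1]].
det K = -4; the adjugate gives K⁻¹ = [[-6, -5, 1/2], [-1, -1, 0], [1, 1, -1/4]].
C⁻¹R = [[6, -41, -8], [2, 4, 12]].
X = (C⁻¹R)K⁻¹ = [[-3, 3, 5], [-4, -2, -2]].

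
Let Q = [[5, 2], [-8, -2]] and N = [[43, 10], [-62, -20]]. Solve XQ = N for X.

X = [[-1, -6], [-6, 4]]

Q is on the right of X, so right-multiply by Q⁻¹: X = NQ⁻¹.
det Q = 6; the adjugate gives Q⁻¹ = [[-1/3, -1/3], [4/3, 5/6]].
X = NQ⁻¹ = [[43, 10], [-62, -20]] · [[-1/3, -1/3], [4/3, 5/6]] = [[-1, -6], [-6, 4]].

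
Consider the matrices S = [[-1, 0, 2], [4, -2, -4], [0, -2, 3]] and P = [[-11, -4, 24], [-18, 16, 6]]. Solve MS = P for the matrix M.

Since S sits to the right of M, M = PS⁻¹.
det S = -2; the adjugate gives S⁻¹ = [[7, 2, -2], [6, 3/2, -2], [4, 1, -1]].
M = PS⁻¹ = [[-11, -4, 24], [-18, 16, 6]] · [[7, 2, -2], [6, 3/2, -2], [4, 1, -1]] = [[-5, -4, 6], [-6, -6, -2]].

M = [[-5, -4, 6], [-6, -6, -2]]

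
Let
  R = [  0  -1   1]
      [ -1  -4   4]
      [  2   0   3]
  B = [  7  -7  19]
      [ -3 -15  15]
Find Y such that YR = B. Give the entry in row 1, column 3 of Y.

4

Right-multiplying both sides by R⁻¹ gives Y = BR⁻¹.
det R = -3, so R⁻¹ = [[4, -1, 0], [-11/3, 2/3, 1/3], [-8/3, 2/3, 1/3]].
Y = BR⁻¹ = [[7, -7, 19], [-3, -15, 15]] · [[4, -1, 0], [-11/3, 2/3, 1/3], [-8/3, 2/3, 1/3]] = [[3, 1, 4], [3, 3, 0]].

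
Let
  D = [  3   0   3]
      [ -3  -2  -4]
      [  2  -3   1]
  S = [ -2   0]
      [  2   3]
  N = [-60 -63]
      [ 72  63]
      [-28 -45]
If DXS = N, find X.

Isolating X: multiply by D⁻¹ from the left and S⁻¹ from the right, so X = D⁻¹NS⁻¹.
det D = -3; the adjugate gives D⁻¹ = [[14/3, 3, -2], [5/3, 1, -1], [-13/3, -3, 2]].
det S = -6, so S⁻¹ = [[-1/2, 0], [1/3, 1/3]].
D⁻¹N = [[-8, -15], [0, 3], [-12, -6]].
X = (D⁻¹N)S⁻¹ = [[-1, -5], [1, 1], [4, -2]].

X = [[-1, -5], [1, 1], [4, -2]]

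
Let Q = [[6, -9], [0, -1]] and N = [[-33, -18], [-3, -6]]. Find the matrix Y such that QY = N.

Left-multiplying both sides by Q⁻¹ gives Y = Q⁻¹N.
det Q = -6; the adjugate gives Q⁻¹ = [[1/6, -3/2], [0, -1]].
Y = Q⁻¹N = [[1/6, -3/2], [0, -1]] · [[-33, -18], [-3, -6]] = [[-1, 6], [3, 6]].

Y = [[-1, 6], [3, 6]]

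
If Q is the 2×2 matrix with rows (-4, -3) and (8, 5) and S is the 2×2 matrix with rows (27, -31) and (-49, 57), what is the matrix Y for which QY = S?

Since Q multiplies Y on the left, Y = Q⁻¹S.
det Q = 4, so Q⁻¹ = [[5/4, 3/4], [-2, -1]].
Y = Q⁻¹S = [[5/4, 3/4], [-2, -1]] · [[27, -31], [-49, 57]] = [[-3, 4], [-5, 5]].

Y = [[-3, 4], [-5, 5]]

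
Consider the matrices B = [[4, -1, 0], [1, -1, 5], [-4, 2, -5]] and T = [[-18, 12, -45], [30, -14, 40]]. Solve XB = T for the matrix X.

X = [[0, -6, 3], [4, 6, -2]]

B is on the right of X, so right-multiply by B⁻¹: X = TB⁻¹.
det B = -5, so B⁻¹ = [[1, 1, 1], [3, 4, 4], [2/5, 4/5, 3/5]].
X = TB⁻¹ = [[-18, 12, -45], [30, -14, 40]] · [[1, 1, 1], [3, 4, 4], [2/5, 4/5, 3/5]] = [[0, -6, 3], [4, 6, -2]].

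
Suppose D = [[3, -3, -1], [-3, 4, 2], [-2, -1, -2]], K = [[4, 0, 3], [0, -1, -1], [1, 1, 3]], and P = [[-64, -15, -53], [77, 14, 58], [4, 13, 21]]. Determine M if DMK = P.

Isolating M: multiply by D⁻¹ from the left and K⁻¹ from the right, so M = D⁻¹PK⁻¹.
D has determinant 1; D⁻¹ = [[-6, -5, -2], [-10, -8, -3], [11, 9, 3]].
det K = -5, so K⁻¹ = [[2/5, -3/5, -3/5], [1/5, -9/5, -4/5], [-1/5, 4/5, 4/5]].
D⁻¹P = [[-9, -6, -14], [12, -1, 3], [1, 0, 2]].
M = (D⁻¹P)K⁻¹ = [[-2, 5, -1], [4, -3, -4], [0, 1, 1]].

M = [[-2, 5, -1], [4, -3, -4], [0, 1, 1]]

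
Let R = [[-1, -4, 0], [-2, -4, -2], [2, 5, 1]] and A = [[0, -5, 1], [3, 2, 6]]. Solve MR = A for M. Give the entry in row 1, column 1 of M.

4

Since R sits to the right of M, M = AR⁻¹.
det R = 2; the adjugate gives R⁻¹ = [[3, 2, 4], [-1, -1/2, -1], [-1, -3/2, -2]].
M = AR⁻¹ = [[0, -5, 1], [3, 2, 6]] · [[3, 2, 4], [-1, -1/2, -1], [-1, -3/2, -2]] = [[4, 1, 3], [1, -4, -2]].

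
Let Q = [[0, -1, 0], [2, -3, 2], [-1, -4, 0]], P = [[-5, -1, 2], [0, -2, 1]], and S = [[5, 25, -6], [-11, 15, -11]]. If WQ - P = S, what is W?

W = [[-2, -2, -4], [-2, -5, 1]]

WQ = S + P = [[0, 24, -4], [-11, 13, -10]].
Since Q sits to the right of W, W = (S + P)Q⁻¹.
det Q = 2; the adjugate gives Q⁻¹ = [[4, 0, -1], [-1, 0, 0], [-11/2, 1/2, 1]].
W = (S + P)Q⁻¹ = [[-2, -2, -4], [-2, -5, 1]].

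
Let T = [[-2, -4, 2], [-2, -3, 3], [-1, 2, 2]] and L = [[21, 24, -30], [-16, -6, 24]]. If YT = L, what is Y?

Since T sits to the right of Y, Y = LT⁻¹.
det T = 6, so T⁻¹ = [[-2, 2, -1], [1/6, -1/3, 1/3], [-7/6, 4/3, -1/3]].
Y = LT⁻¹ = [[21, 24, -30], [-16, -6, 24]] · [[-2, 2, -1], [1/6, -1/3, 1/3], [-7/6, 4/3, -1/3]] = [[-3, -6, -3], [3, 2, 6]].

Y = [[-3, -6, -3], [3, 2, 6]]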